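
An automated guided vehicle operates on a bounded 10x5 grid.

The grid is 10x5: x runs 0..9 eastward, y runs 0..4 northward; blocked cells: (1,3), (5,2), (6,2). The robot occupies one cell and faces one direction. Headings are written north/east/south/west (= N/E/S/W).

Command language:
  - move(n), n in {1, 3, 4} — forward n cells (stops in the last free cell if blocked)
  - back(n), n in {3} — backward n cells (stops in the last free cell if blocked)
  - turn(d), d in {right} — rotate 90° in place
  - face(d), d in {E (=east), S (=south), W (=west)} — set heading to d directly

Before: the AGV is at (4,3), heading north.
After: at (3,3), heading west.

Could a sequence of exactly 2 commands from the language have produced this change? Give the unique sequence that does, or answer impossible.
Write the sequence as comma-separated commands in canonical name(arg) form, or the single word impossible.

key: cell and facing (now W) both changed — the 2 commands mix motion and turning
t0: at (4,3), heading north
[1] after face(W): at (4,3), heading west
[2] after move(1): at (3,3), heading west
all 64 alternatives checked — unique.

face(W), move(1)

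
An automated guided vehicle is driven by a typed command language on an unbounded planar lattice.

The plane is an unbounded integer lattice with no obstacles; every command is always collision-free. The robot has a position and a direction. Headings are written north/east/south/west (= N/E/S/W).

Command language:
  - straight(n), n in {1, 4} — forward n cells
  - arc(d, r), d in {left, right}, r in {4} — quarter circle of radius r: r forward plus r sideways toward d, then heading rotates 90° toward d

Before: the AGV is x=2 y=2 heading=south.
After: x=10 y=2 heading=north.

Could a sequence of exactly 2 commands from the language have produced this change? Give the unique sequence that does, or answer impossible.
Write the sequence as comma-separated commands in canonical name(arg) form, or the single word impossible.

arc(left, 4), arc(left, 4)

key: position moved to (10,2) AND the heading swung to N — translation plus rotation needed
t0: x=2 y=2 heading=south
t=1 arc(left, 4) ⇒ x=6 y=-2 heading=east
t=2 arc(left, 4) ⇒ x=10 y=2 heading=north
no rival 2-sequence matches.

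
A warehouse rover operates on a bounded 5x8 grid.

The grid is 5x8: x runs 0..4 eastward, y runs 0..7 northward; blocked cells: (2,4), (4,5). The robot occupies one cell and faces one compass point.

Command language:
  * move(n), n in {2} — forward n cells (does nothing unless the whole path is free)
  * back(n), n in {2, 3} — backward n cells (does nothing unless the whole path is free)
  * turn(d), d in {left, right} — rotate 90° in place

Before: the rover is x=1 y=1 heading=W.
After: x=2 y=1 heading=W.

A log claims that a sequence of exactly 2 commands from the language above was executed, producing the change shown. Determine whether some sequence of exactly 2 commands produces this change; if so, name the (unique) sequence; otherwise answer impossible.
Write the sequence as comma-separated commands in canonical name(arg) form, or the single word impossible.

key: order matters: swapping back(3) and move(2) lands elsewhere
start: x=1 y=1 heading=W
t=1 back(3) ⇒ x=4 y=1 heading=W
t=2 move(2) ⇒ x=2 y=1 heading=W
uniquely the one of 25 2-step routes that fits.

back(3), move(2)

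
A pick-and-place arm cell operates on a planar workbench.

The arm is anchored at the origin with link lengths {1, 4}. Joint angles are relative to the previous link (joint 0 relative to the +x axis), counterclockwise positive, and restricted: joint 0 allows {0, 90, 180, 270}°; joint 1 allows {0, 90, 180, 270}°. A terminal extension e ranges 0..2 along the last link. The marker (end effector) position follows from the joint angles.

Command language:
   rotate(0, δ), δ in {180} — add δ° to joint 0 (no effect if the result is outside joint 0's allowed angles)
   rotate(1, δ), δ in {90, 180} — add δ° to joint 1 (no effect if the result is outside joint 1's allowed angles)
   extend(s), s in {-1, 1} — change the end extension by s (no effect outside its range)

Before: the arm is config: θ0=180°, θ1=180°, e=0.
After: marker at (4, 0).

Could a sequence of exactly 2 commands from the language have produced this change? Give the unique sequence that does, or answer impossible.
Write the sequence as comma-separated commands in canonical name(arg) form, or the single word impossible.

key: order matters: swapping extend(-1) and extend(1) lands elsewhere
begin: config: θ0=180°, θ1=180°, e=0
t=1 extend(-1) ⇒ config: θ0=180°, θ1=180°, e=0
t=2 extend(1) ⇒ config: θ0=180°, θ1=180°, e=1
uniquely the one of 25 2-step routes that fits.

extend(-1), extend(1)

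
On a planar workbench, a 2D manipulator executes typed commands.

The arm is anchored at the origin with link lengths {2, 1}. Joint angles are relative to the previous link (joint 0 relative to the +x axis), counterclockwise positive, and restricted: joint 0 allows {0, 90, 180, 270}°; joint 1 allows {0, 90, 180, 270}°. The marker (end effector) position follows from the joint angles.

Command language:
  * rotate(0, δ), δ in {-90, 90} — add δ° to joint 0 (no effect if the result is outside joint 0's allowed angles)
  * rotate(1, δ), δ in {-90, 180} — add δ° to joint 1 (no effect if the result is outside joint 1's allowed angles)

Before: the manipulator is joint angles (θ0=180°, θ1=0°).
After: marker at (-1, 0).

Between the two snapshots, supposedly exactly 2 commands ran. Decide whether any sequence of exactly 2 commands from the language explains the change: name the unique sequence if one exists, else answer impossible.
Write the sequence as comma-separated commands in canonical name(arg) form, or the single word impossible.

from: joint angles (θ0=180°, θ1=0°)
t=1 rotate(1, -90) ⇒ joint angles (θ0=180°, θ1=270°)
t=2 rotate(1, -90) ⇒ joint angles (θ0=180°, θ1=180°)
no rival 2-sequence matches.

rotate(1, -90), rotate(1, -90)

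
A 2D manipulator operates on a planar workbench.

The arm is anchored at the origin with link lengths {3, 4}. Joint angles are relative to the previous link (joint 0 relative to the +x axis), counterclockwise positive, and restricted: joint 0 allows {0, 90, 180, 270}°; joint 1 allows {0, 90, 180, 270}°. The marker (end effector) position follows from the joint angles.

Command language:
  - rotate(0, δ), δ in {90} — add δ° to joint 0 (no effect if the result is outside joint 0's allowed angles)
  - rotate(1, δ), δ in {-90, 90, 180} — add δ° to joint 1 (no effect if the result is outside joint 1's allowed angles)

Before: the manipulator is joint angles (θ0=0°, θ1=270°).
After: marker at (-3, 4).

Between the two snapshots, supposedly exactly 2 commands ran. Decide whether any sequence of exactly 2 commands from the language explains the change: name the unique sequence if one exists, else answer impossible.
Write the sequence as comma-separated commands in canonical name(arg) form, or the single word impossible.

rotate(0, 90), rotate(0, 90)

from: joint angles (θ0=0°, θ1=270°)
t=1 rotate(0, 90) ⇒ joint angles (θ0=90°, θ1=270°)
t=2 rotate(0, 90) ⇒ joint angles (θ0=180°, θ1=270°)
uniquely the one of 16 2-step routes that fits.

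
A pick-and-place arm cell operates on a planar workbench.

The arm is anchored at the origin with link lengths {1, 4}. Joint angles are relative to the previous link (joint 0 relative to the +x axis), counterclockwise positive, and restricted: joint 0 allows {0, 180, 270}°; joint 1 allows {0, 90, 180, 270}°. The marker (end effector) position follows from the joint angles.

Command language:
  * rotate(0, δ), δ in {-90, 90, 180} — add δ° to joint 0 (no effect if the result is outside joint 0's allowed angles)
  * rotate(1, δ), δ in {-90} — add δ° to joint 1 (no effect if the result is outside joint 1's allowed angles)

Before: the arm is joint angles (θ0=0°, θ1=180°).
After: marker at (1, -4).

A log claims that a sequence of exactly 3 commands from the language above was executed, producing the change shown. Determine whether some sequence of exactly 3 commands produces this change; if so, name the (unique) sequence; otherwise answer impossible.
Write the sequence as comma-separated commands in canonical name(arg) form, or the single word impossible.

rotate(1, -90), rotate(1, -90), rotate(1, -90)

from: joint angles (θ0=0°, θ1=180°)
1. rotate(1, -90) → joint angles (θ0=0°, θ1=90°)
2. rotate(1, -90) → joint angles (θ0=0°, θ1=0°)
3. rotate(1, -90) → joint angles (θ0=0°, θ1=270°)
uniquely the one of 64 3-step routes that fits.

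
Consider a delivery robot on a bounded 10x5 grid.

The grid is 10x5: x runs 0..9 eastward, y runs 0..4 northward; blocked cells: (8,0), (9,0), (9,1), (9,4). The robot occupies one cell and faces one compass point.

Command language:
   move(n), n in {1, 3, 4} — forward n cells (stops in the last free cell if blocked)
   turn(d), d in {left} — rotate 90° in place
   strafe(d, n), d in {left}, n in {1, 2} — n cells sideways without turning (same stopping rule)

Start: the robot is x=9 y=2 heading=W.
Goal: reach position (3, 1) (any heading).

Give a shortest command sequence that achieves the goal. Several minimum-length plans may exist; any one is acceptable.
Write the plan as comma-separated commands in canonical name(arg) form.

move(3), move(3), strafe(left, 1)

start: x=9 y=2 heading=W
t=1 move(3) ⇒ x=6 y=2 heading=W
t=2 move(3) ⇒ x=3 y=2 heading=W
t=3 strafe(left, 1) ⇒ x=3 y=1 heading=W
no 2-step plan works, so 3 is optimal.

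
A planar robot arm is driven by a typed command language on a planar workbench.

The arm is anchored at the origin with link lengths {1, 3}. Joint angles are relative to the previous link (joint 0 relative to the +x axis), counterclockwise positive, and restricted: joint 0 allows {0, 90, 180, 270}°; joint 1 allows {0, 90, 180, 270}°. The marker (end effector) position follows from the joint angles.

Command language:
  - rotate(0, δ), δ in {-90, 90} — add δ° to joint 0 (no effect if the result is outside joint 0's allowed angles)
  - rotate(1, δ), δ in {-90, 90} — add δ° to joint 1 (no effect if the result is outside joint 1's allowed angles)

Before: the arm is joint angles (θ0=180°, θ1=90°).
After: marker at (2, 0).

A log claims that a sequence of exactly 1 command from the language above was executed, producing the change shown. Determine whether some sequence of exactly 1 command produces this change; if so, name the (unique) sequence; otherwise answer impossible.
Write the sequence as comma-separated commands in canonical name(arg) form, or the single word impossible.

t0: joint angles (θ0=180°, θ1=90°)
[1] after rotate(1, 90): joint angles (θ0=180°, θ1=180°)
all 4 alternatives checked — unique.

rotate(1, 90)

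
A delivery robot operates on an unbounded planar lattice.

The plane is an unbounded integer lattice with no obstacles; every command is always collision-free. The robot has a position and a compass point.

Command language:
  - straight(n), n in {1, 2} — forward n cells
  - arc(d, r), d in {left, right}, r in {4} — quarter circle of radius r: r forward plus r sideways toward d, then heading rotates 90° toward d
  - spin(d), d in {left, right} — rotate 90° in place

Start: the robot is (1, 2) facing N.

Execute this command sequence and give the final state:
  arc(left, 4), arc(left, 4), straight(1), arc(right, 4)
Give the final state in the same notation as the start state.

t0: (1, 2) facing N
step 1 (arc(left, 4)): (-3, 6) facing W
step 2 (arc(left, 4)): (-7, 2) facing S
step 3 (straight(1)): (-7, 1) facing S
step 4 (arc(right, 4)): (-11, -3) facing W

(-11, -3) facing W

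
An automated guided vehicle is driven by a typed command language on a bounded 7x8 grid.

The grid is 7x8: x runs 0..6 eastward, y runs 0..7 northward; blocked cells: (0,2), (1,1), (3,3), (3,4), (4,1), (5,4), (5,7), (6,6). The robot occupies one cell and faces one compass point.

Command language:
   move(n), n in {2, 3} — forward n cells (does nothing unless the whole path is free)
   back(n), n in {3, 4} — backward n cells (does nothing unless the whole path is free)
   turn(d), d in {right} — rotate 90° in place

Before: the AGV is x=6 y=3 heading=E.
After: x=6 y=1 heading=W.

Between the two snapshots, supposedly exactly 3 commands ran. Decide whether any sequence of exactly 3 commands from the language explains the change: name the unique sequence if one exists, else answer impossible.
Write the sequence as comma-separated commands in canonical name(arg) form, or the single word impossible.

turn(right), move(2), turn(right)

key: cell and facing (now W) both changed — the 3 commands mix motion and turning
initial: x=6 y=3 heading=E
t=1 turn(right) ⇒ x=6 y=3 heading=S
t=2 move(2) ⇒ x=6 y=1 heading=S
t=3 turn(right) ⇒ x=6 y=1 heading=W
uniquely the one of 125 3-step routes that fits.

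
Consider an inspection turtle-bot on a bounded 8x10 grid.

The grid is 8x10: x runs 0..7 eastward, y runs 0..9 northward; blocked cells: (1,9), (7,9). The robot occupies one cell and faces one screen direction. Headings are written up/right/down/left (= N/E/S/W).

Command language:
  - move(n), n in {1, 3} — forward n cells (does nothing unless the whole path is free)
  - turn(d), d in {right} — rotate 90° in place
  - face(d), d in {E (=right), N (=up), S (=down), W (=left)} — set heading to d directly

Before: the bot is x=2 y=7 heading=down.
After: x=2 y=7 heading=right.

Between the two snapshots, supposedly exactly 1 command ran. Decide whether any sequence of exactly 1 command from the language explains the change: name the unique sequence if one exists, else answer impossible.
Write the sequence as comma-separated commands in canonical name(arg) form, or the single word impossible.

face(E)

key: (2,7) unchanged — the single command moves nothing
start: x=2 y=7 heading=down
step 1 (face(E)): x=2 y=7 heading=right
uniquely the one of 7 1-step routes that fits.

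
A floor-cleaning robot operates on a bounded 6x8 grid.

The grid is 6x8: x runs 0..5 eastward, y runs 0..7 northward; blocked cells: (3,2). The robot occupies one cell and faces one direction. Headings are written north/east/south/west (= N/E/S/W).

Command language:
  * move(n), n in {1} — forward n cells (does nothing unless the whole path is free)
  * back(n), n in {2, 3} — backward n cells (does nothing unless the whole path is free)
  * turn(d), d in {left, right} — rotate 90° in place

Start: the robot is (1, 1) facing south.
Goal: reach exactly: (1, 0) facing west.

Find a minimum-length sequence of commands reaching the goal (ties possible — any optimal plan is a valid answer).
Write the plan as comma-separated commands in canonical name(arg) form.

t0: (1, 1) facing south
1. move(1) → (1, 0) facing south
2. turn(right) → (1, 0) facing west
shorter routes all fall short; 2 is best.

move(1), turn(right)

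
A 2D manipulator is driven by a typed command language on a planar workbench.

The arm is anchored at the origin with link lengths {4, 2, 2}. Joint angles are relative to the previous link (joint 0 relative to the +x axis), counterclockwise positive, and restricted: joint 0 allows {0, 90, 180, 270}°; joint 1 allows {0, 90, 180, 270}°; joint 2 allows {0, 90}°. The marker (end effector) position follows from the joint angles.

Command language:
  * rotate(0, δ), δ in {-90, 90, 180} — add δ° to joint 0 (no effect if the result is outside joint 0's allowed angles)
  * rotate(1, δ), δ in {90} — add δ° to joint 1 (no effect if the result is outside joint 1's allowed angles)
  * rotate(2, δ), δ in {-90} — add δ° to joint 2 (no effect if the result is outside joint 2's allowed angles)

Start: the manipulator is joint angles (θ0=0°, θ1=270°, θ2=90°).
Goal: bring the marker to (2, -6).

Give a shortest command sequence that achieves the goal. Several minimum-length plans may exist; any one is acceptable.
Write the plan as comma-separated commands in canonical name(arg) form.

rotate(0, -90), rotate(1, 90)

t0: joint angles (θ0=0°, θ1=270°, θ2=90°)
step 1 (rotate(0, -90)): joint angles (θ0=270°, θ1=270°, θ2=90°)
step 2 (rotate(1, 90)): joint angles (θ0=270°, θ1=0°, θ2=90°)
shorter routes all fall short; 2 is best.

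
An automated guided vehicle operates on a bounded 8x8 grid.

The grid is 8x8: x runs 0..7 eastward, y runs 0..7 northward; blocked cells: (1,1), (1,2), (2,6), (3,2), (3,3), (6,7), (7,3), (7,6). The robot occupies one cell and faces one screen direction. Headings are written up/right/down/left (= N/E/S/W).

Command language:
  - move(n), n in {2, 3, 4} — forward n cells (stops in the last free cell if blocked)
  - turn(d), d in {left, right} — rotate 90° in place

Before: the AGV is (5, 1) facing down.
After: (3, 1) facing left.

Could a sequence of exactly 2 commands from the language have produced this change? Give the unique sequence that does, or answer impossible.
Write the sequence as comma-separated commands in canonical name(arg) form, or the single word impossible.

turn(right), move(2)

key: cell and facing (now W) both changed — the 2 commands mix motion and turning
begin: (5, 1) facing down
t=1 turn(right) ⇒ (5, 1) facing left
t=2 move(2) ⇒ (3, 1) facing left
uniquely the one of 25 2-step routes that fits.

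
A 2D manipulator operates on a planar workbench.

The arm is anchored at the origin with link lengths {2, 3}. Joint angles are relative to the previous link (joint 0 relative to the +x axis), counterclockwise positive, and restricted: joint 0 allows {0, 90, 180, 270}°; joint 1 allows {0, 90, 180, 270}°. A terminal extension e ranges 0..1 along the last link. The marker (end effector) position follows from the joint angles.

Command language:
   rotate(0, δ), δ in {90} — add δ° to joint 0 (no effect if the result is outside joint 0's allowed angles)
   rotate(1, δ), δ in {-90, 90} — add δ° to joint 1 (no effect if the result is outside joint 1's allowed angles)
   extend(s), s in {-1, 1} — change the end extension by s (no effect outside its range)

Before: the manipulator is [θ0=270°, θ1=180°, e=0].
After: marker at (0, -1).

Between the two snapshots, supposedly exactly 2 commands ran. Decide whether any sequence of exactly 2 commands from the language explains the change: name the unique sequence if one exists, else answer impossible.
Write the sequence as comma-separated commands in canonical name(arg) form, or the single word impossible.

begin: [θ0=270°, θ1=180°, e=0]
1. rotate(0, 90) → [θ0=0°, θ1=180°, e=0]
2. rotate(0, 90) → [θ0=90°, θ1=180°, e=0]
no rival 2-sequence matches.

rotate(0, 90), rotate(0, 90)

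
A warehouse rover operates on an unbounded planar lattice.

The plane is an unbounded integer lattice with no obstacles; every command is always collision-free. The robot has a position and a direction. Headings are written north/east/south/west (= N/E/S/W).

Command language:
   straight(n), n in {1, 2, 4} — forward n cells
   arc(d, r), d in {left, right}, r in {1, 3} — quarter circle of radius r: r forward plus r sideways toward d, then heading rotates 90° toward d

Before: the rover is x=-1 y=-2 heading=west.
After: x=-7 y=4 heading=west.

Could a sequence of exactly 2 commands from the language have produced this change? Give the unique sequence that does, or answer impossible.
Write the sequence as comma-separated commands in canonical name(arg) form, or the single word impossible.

key: running arc(left, 3) before arc(right, 3) would end elsewhere — order is forced
start: x=-1 y=-2 heading=west
1. arc(right, 3) → x=-4 y=1 heading=north
2. arc(left, 3) → x=-7 y=4 heading=west
all 49 alternatives checked — unique.

arc(right, 3), arc(left, 3)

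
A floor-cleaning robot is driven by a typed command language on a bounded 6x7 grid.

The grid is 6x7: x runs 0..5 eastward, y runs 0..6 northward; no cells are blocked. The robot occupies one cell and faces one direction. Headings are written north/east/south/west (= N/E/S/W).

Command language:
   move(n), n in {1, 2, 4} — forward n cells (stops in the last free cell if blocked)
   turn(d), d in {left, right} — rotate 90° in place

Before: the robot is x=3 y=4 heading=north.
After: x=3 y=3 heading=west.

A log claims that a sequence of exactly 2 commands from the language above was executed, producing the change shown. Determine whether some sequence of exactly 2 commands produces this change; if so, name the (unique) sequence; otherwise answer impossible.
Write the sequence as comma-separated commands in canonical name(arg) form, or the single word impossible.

checked all 2-command options: none fits.

impossible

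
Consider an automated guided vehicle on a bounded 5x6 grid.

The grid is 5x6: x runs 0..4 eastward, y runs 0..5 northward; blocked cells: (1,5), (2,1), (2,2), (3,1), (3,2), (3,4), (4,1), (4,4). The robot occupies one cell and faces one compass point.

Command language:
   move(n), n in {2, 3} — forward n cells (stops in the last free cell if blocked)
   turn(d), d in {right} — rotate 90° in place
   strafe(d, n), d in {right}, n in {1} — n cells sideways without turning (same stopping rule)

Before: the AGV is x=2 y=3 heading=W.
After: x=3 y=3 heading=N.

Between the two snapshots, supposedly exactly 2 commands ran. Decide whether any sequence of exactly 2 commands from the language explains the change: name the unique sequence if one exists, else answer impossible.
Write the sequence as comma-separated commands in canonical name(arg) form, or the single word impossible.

key: running strafe(right, 1) before turn(right) would end elsewhere — order is forced
start: x=2 y=3 heading=W
step 1 (turn(right)): x=2 y=3 heading=N
step 2 (strafe(right, 1)): x=3 y=3 heading=N
all 16 alternatives checked — unique.

turn(right), strafe(right, 1)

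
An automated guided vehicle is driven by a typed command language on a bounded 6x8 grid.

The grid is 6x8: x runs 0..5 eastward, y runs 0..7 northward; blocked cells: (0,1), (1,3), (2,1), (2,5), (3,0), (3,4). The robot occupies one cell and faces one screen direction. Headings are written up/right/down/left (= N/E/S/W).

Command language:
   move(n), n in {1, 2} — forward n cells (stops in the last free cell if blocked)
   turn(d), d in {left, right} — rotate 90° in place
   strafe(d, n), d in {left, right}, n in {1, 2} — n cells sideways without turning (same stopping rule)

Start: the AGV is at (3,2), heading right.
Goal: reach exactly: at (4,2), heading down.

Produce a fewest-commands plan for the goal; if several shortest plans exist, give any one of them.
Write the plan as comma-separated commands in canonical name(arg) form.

turn(right), strafe(left, 1)

begin: at (3,2), heading right
step 1 (turn(right)): at (3,2), heading down
step 2 (strafe(left, 1)): at (4,2), heading down
minimal: 2 command(s), checked below 2.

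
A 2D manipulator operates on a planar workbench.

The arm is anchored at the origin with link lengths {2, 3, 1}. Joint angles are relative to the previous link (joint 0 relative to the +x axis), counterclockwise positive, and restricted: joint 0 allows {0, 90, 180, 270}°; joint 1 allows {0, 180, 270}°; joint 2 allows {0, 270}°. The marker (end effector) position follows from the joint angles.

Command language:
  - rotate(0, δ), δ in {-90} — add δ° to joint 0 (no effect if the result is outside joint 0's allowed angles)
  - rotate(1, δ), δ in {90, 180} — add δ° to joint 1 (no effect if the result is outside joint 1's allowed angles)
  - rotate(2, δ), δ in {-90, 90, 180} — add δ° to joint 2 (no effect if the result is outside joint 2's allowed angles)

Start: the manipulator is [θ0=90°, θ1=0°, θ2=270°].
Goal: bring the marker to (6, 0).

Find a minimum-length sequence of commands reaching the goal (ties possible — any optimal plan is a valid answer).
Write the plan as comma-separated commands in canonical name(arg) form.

rotate(2, 90), rotate(0, -90)

begin: [θ0=90°, θ1=0°, θ2=270°]
t=1 rotate(2, 90) ⇒ [θ0=90°, θ1=0°, θ2=0°]
t=2 rotate(0, -90) ⇒ [θ0=0°, θ1=0°, θ2=0°]
nothing shorter than 2 reaches the goal.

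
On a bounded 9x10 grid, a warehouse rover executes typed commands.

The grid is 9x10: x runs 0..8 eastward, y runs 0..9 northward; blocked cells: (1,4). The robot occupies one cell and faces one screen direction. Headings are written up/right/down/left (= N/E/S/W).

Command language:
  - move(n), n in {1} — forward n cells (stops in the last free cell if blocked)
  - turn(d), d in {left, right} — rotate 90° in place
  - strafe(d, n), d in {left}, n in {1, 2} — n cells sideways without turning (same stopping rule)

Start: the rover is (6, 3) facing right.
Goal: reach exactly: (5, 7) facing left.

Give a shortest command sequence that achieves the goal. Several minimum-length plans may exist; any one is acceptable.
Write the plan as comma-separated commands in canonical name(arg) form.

from: (6, 3) facing right
t=1 strafe(left, 2) ⇒ (6, 5) facing right
t=2 strafe(left, 2) ⇒ (6, 7) facing right
t=3 turn(right) ⇒ (6, 7) facing down
t=4 turn(right) ⇒ (6, 7) facing left
t=5 move(1) ⇒ (5, 7) facing left
minimal: 5 command(s), checked below 5.

strafe(left, 2), strafe(left, 2), turn(right), turn(right), move(1)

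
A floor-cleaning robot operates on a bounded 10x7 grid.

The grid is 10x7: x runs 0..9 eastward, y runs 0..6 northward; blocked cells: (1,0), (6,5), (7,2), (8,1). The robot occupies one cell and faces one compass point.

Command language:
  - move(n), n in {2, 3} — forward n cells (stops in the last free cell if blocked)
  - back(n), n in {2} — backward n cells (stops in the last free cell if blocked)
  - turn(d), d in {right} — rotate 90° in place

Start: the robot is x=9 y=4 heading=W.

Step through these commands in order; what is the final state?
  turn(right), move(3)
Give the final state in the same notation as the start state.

x=9 y=6 heading=N

from: x=9 y=4 heading=W
step 1 (turn(right)): x=9 y=4 heading=N
step 2 (move(3)): x=9 y=6 heading=N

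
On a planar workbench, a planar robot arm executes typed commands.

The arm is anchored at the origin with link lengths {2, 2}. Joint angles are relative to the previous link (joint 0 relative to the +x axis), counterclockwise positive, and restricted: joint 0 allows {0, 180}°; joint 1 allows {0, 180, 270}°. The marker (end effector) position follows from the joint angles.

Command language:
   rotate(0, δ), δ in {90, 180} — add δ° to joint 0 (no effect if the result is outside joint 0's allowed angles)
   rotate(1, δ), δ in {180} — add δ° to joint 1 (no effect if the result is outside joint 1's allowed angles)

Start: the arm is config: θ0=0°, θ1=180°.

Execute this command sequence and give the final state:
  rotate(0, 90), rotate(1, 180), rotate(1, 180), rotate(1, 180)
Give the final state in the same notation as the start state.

config: θ0=0°, θ1=0°

initial: config: θ0=0°, θ1=180°
t=1 rotate(0, 90) ⇒ config: θ0=0°, θ1=180°
t=2 rotate(1, 180) ⇒ config: θ0=0°, θ1=0°
t=3 rotate(1, 180) ⇒ config: θ0=0°, θ1=180°
t=4 rotate(1, 180) ⇒ config: θ0=0°, θ1=0°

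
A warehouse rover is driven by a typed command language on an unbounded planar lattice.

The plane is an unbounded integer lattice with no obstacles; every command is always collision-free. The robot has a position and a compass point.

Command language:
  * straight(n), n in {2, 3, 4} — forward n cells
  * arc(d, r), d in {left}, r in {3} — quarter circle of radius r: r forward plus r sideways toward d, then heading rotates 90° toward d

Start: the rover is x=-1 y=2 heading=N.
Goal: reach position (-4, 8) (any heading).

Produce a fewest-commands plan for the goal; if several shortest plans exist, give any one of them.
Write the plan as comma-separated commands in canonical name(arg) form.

straight(3), arc(left, 3)

from: x=-1 y=2 heading=N
step 1 (straight(3)): x=-1 y=5 heading=N
step 2 (arc(left, 3)): x=-4 y=8 heading=W
nothing shorter than 2 reaches the goal.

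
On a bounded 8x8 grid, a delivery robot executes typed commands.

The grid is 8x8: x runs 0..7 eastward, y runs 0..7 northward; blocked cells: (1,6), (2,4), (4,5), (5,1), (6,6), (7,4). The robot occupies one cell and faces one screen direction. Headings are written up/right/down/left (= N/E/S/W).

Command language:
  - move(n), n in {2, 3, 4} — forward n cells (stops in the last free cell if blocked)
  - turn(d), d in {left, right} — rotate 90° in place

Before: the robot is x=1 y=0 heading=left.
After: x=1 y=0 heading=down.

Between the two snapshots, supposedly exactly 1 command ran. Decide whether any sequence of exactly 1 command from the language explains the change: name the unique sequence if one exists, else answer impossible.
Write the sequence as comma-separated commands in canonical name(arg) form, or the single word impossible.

key: (1,0) unchanged — the single command moves nothing
start: x=1 y=0 heading=left
1. turn(left) → x=1 y=0 heading=down
uniquely the one of 5 1-step routes that fits.

turn(left)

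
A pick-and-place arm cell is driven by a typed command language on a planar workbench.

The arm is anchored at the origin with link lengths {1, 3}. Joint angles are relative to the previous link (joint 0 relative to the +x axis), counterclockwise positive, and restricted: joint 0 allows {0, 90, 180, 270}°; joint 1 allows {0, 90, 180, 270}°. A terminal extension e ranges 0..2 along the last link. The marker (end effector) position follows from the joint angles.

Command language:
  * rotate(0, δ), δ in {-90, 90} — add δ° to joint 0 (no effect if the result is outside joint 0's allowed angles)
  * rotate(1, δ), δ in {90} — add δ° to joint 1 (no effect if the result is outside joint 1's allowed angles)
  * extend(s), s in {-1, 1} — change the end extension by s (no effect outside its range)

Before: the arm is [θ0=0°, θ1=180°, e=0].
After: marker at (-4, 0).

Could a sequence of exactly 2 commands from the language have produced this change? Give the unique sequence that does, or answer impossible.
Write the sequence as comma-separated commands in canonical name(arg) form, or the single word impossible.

extend(1), extend(1)

initial: [θ0=0°, θ1=180°, e=0]
1. extend(1) → [θ0=0°, θ1=180°, e=1]
2. extend(1) → [θ0=0°, θ1=180°, e=2]
no rival 2-sequence matches.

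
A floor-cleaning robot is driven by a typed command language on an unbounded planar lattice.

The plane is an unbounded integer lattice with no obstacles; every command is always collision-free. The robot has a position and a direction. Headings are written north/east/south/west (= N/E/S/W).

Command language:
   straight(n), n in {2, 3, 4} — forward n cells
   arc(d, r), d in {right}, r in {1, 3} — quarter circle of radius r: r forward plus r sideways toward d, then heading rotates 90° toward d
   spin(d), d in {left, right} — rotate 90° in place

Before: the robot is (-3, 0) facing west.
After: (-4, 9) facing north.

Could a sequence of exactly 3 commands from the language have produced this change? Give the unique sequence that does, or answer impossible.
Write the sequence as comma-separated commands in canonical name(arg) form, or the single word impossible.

key: position moved to (-4,9) AND the heading swung to N — translation plus rotation needed
begin: (-3, 0) facing west
1. arc(right, 1) → (-4, 1) facing north
2. straight(4) → (-4, 5) facing north
3. straight(4) → (-4, 9) facing north
uniquely the one of 343 3-step routes that fits.

arc(right, 1), straight(4), straight(4)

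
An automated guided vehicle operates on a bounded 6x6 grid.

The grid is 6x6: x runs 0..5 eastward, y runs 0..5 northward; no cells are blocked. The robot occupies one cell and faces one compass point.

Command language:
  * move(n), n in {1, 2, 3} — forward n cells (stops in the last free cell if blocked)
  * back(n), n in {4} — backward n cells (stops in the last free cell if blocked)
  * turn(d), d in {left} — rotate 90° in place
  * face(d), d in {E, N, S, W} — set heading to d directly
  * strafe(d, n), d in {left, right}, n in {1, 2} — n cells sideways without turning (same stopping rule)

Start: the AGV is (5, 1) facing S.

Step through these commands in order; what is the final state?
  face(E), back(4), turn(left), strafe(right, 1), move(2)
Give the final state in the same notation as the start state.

(2, 3) facing N

begin: (5, 1) facing S
1. face(E) → (5, 1) facing E
2. back(4) → (1, 1) facing E
3. turn(left) → (1, 1) facing N
4. strafe(right, 1) → (2, 1) facing N
5. move(2) → (2, 3) facing N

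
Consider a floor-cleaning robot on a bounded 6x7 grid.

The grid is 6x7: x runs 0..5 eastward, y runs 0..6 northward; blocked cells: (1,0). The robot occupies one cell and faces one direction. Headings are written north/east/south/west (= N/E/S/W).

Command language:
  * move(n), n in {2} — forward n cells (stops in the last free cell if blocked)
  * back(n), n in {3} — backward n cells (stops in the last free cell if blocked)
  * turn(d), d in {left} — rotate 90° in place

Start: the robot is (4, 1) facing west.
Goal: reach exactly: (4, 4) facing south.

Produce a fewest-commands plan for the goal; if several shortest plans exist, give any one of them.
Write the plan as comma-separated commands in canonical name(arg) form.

turn(left), back(3)

from: (4, 1) facing west
t=1 turn(left) ⇒ (4, 1) facing south
t=2 back(3) ⇒ (4, 4) facing south
minimal: 2 command(s), checked below 2.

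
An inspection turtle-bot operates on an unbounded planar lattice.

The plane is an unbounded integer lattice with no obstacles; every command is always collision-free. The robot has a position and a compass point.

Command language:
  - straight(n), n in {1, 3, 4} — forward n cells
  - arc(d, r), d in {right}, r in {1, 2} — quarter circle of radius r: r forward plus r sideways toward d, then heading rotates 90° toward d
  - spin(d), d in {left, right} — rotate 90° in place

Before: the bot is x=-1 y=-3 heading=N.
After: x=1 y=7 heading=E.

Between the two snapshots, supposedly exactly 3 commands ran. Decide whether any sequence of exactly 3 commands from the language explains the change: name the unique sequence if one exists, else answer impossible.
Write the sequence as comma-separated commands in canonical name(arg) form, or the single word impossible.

straight(4), straight(4), arc(right, 2)

key: position moved to (1,7) AND the heading swung to E — translation plus rotation needed
from: x=-1 y=-3 heading=N
step 1 (straight(4)): x=-1 y=1 heading=N
step 2 (straight(4)): x=-1 y=5 heading=N
step 3 (arc(right, 2)): x=1 y=7 heading=E
all 343 alternatives checked — unique.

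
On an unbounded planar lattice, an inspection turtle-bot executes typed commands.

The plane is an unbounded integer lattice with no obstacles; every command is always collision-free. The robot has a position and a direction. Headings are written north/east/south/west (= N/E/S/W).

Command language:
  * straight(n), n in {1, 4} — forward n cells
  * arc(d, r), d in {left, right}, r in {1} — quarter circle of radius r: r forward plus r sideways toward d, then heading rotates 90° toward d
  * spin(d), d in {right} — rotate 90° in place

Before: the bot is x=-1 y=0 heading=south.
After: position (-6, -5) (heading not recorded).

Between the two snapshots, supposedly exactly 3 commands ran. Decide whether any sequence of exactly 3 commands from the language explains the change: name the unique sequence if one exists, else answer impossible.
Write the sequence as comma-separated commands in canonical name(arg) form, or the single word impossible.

straight(4), arc(right, 1), straight(4)

initial: x=-1 y=0 heading=south
[1] after straight(4): x=-1 y=-4 heading=south
[2] after arc(right, 1): x=-2 y=-5 heading=west
[3] after straight(4): x=-6 y=-5 heading=west
no other 3-command option fits: unique.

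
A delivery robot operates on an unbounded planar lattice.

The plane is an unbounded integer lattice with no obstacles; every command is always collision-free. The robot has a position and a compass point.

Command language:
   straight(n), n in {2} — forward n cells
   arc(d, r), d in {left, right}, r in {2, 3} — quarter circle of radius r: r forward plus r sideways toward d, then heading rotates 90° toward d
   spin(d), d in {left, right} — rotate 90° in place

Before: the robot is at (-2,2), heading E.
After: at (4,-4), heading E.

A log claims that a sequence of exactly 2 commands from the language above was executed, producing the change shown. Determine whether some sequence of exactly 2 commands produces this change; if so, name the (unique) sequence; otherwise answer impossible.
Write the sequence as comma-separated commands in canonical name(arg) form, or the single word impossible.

key: order matters: swapping arc(right, 3) and arc(left, 3) lands elsewhere
begin: at (-2,2), heading E
[1] after arc(right, 3): at (1,-1), heading S
[2] after arc(left, 3): at (4,-4), heading E
all 49 alternatives checked — unique.

arc(right, 3), arc(left, 3)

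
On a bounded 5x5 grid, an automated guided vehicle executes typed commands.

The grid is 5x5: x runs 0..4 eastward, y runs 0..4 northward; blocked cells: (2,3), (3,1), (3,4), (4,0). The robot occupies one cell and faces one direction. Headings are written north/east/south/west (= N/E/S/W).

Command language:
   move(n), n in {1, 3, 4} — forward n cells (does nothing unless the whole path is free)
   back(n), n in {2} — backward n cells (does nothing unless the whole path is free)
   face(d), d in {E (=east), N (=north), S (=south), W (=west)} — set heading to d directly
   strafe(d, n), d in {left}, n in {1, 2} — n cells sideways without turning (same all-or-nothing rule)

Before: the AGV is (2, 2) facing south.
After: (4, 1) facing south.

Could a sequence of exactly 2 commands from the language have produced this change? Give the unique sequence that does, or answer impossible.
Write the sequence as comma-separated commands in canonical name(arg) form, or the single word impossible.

strafe(left, 2), move(1)

key: still facing S at the end — nothing in the sequence rotates
initial: (2, 2) facing south
1. strafe(left, 2) → (4, 2) facing south
2. move(1) → (4, 1) facing south
all 100 alternatives checked — unique.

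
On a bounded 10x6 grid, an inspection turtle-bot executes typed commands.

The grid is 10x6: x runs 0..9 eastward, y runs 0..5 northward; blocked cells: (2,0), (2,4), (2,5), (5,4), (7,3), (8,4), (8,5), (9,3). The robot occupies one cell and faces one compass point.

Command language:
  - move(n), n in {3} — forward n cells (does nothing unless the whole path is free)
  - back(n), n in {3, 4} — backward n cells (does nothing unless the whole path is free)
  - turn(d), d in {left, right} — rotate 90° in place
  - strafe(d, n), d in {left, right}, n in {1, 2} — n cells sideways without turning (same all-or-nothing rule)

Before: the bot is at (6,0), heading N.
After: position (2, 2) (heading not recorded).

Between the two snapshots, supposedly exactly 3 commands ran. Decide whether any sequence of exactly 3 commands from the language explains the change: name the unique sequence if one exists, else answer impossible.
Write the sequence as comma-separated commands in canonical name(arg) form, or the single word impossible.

turn(right), strafe(left, 2), back(4)

key: order matters: swapping turn(right) and back(4) lands elsewhere
start: at (6,0), heading N
1. turn(right) → at (6,0), heading E
2. strafe(left, 2) → at (6,2), heading E
3. back(4) → at (2,2), heading E
no rival 3-sequence matches.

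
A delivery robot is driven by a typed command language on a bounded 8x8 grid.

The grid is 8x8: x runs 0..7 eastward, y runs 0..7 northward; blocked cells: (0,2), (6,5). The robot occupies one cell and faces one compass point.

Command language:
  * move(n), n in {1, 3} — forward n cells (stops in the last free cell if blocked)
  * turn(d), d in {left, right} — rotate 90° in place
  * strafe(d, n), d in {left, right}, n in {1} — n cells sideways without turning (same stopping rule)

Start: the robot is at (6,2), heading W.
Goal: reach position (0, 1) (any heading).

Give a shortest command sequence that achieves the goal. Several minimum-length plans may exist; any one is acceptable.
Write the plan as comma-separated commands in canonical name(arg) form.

strafe(left, 1), move(3), move(3)

from: at (6,2), heading W
[1] after strafe(left, 1): at (6,1), heading W
[2] after move(3): at (3,1), heading W
[3] after move(3): at (0,1), heading W
shorter routes all fall short; 3 is best.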